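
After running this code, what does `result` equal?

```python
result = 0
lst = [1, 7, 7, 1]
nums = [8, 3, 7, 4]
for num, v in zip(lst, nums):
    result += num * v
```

Let's trace through this code step by step.

Initialize: result = 0
Initialize: lst = [1, 7, 7, 1]
Initialize: nums = [8, 3, 7, 4]
Entering loop: for num, v in zip(lst, nums):

After execution: result = 82
82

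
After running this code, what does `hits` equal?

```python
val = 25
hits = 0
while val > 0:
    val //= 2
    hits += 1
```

Let's trace through this code step by step.

Initialize: val = 25
Initialize: hits = 0
Entering loop: while val > 0:

After execution: hits = 5
5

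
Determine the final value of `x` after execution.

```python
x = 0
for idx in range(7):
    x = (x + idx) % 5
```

Let's trace through this code step by step.

Initialize: x = 0
Entering loop: for idx in range(7):

After execution: x = 1
1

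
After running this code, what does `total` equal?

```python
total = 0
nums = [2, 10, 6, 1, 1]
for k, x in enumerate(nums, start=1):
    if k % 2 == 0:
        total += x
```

Let's trace through this code step by step.

Initialize: total = 0
Initialize: nums = [2, 10, 6, 1, 1]
Entering loop: for k, x in enumerate(nums, start=1):

After execution: total = 11
11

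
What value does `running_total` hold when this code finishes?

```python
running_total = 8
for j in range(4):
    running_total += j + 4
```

Let's trace through this code step by step.

Initialize: running_total = 8
Entering loop: for j in range(4):

After execution: running_total = 30
30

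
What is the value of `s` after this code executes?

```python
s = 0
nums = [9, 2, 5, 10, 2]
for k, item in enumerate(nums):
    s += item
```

Let's trace through this code step by step.

Initialize: s = 0
Initialize: nums = [9, 2, 5, 10, 2]
Entering loop: for k, item in enumerate(nums):

After execution: s = 28
28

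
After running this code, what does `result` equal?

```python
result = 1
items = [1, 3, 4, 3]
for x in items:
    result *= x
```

Let's trace through this code step by step.

Initialize: result = 1
Initialize: items = [1, 3, 4, 3]
Entering loop: for x in items:

After execution: result = 36
36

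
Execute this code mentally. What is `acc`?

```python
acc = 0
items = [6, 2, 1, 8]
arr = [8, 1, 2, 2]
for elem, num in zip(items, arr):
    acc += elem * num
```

Let's trace through this code step by step.

Initialize: acc = 0
Initialize: items = [6, 2, 1, 8]
Initialize: arr = [8, 1, 2, 2]
Entering loop: for elem, num in zip(items, arr):

After execution: acc = 68
68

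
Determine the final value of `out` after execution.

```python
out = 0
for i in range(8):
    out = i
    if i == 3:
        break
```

Let's trace through this code step by step.

Initialize: out = 0
Entering loop: for i in range(8):

After execution: out = 3
3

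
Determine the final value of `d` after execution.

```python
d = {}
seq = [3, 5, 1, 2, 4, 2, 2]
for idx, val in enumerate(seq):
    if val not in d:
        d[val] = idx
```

Let's trace through this code step by step.

Initialize: d = {}
Initialize: seq = [3, 5, 1, 2, 4, 2, 2]
Entering loop: for idx, val in enumerate(seq):

After execution: d = {3: 0, 5: 1, 1: 2, 2: 3, 4: 4}
{3: 0, 5: 1, 1: 2, 2: 3, 4: 4}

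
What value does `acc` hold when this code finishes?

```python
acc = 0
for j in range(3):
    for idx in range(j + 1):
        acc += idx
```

Let's trace through this code step by step.

Initialize: acc = 0
Entering loop: for j in range(3):

After execution: acc = 4
4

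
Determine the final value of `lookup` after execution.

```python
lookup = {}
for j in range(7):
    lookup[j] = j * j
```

Let's trace through this code step by step.

Initialize: lookup = {}
Entering loop: for j in range(7):

After execution: lookup = {0: 0, 1: 1, 2: 4, 3: 9, 4: 16, 5: 25, 6: 36}
{0: 0, 1: 1, 2: 4, 3: 9, 4: 16, 5: 25, 6: 36}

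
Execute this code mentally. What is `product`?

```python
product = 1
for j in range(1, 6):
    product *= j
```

Let's trace through this code step by step.

Initialize: product = 1
Entering loop: for j in range(1, 6):

After execution: product = 120
120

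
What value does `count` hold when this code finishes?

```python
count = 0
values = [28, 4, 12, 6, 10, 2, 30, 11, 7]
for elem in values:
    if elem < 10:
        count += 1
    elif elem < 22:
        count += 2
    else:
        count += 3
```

Let's trace through this code step by step.

Initialize: count = 0
Initialize: values = [28, 4, 12, 6, 10, 2, 30, 11, 7]
Entering loop: for elem in values:

After execution: count = 16
16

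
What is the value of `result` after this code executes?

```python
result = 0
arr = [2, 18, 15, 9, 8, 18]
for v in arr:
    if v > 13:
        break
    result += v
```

Let's trace through this code step by step.

Initialize: result = 0
Initialize: arr = [2, 18, 15, 9, 8, 18]
Entering loop: for v in arr:

After execution: result = 2
2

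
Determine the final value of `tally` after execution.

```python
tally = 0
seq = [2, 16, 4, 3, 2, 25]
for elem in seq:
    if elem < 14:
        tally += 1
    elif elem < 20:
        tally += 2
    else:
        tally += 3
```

Let's trace through this code step by step.

Initialize: tally = 0
Initialize: seq = [2, 16, 4, 3, 2, 25]
Entering loop: for elem in seq:

After execution: tally = 9
9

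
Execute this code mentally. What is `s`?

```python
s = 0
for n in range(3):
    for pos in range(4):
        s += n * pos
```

Let's trace through this code step by step.

Initialize: s = 0
Entering loop: for n in range(3):

After execution: s = 18
18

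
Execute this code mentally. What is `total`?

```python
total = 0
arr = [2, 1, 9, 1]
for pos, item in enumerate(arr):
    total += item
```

Let's trace through this code step by step.

Initialize: total = 0
Initialize: arr = [2, 1, 9, 1]
Entering loop: for pos, item in enumerate(arr):

After execution: total = 13
13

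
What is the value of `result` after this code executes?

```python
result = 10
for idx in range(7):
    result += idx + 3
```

Let's trace through this code step by step.

Initialize: result = 10
Entering loop: for idx in range(7):

After execution: result = 52
52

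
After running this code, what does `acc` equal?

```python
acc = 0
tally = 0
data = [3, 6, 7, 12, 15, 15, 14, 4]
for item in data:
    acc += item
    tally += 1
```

Let's trace through this code step by step.

Initialize: acc = 0
Initialize: tally = 0
Initialize: data = [3, 6, 7, 12, 15, 15, 14, 4]
Entering loop: for item in data:

After execution: acc = 76
76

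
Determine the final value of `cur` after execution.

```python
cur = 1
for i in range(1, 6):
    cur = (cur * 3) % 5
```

Let's trace through this code step by step.

Initialize: cur = 1
Entering loop: for i in range(1, 6):

After execution: cur = 3
3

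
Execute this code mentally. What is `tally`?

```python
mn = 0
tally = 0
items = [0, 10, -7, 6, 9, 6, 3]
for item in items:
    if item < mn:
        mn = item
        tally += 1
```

Let's trace through this code step by step.

Initialize: mn = 0
Initialize: tally = 0
Initialize: items = [0, 10, -7, 6, 9, 6, 3]
Entering loop: for item in items:

After execution: tally = 1
1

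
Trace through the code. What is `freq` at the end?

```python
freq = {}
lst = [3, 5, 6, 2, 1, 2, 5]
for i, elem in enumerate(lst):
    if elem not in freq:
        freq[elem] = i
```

Let's trace through this code step by step.

Initialize: freq = {}
Initialize: lst = [3, 5, 6, 2, 1, 2, 5]
Entering loop: for i, elem in enumerate(lst):

After execution: freq = {3: 0, 5: 1, 6: 2, 2: 3, 1: 4}
{3: 0, 5: 1, 6: 2, 2: 3, 1: 4}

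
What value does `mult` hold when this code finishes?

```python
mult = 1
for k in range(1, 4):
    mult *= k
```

Let's trace through this code step by step.

Initialize: mult = 1
Entering loop: for k in range(1, 4):

After execution: mult = 6
6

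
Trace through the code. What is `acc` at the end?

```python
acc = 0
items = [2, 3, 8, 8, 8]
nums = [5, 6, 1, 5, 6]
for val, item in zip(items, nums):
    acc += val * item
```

Let's trace through this code step by step.

Initialize: acc = 0
Initialize: items = [2, 3, 8, 8, 8]
Initialize: nums = [5, 6, 1, 5, 6]
Entering loop: for val, item in zip(items, nums):

After execution: acc = 124
124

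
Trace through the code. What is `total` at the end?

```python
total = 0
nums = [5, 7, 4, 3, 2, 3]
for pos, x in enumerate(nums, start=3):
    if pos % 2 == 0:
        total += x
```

Let's trace through this code step by step.

Initialize: total = 0
Initialize: nums = [5, 7, 4, 3, 2, 3]
Entering loop: for pos, x in enumerate(nums, start=3):

After execution: total = 13
13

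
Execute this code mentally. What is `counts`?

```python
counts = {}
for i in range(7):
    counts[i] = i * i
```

Let's trace through this code step by step.

Initialize: counts = {}
Entering loop: for i in range(7):

After execution: counts = {0: 0, 1: 1, 2: 4, 3: 9, 4: 16, 5: 25, 6: 36}
{0: 0, 1: 1, 2: 4, 3: 9, 4: 16, 5: 25, 6: 36}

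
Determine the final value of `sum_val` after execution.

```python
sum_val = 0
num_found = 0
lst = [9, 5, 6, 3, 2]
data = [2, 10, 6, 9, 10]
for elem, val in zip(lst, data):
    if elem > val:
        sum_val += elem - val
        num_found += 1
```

Let's trace through this code step by step.

Initialize: sum_val = 0
Initialize: num_found = 0
Initialize: lst = [9, 5, 6, 3, 2]
Initialize: data = [2, 10, 6, 9, 10]
Entering loop: for elem, val in zip(lst, data):

After execution: sum_val = 7
7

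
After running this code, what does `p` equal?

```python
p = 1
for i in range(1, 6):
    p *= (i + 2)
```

Let's trace through this code step by step.

Initialize: p = 1
Entering loop: for i in range(1, 6):

After execution: p = 2520
2520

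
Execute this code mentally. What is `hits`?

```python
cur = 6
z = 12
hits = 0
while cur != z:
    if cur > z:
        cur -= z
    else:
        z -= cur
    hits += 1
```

Let's trace through this code step by step.

Initialize: cur = 6
Initialize: z = 12
Initialize: hits = 0
Entering loop: while cur != z:

After execution: hits = 1
1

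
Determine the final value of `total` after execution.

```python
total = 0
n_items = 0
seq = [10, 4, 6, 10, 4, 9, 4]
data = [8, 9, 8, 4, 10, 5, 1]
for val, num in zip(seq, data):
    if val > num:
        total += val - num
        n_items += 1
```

Let's trace through this code step by step.

Initialize: total = 0
Initialize: n_items = 0
Initialize: seq = [10, 4, 6, 10, 4, 9, 4]
Initialize: data = [8, 9, 8, 4, 10, 5, 1]
Entering loop: for val, num in zip(seq, data):

After execution: total = 15
15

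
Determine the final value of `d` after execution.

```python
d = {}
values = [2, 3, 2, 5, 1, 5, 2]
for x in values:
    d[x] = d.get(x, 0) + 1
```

Let's trace through this code step by step.

Initialize: d = {}
Initialize: values = [2, 3, 2, 5, 1, 5, 2]
Entering loop: for x in values:

After execution: d = {2: 3, 3: 1, 5: 2, 1: 1}
{2: 3, 3: 1, 5: 2, 1: 1}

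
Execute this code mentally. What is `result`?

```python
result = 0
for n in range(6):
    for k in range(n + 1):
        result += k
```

Let's trace through this code step by step.

Initialize: result = 0
Entering loop: for n in range(6):

After execution: result = 35
35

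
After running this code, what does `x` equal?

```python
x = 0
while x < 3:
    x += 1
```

Let's trace through this code step by step.

Initialize: x = 0
Entering loop: while x < 3:

After execution: x = 3
3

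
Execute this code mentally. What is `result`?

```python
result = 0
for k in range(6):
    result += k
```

Let's trace through this code step by step.

Initialize: result = 0
Entering loop: for k in range(6):

After execution: result = 15
15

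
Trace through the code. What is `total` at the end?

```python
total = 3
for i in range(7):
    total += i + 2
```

Let's trace through this code step by step.

Initialize: total = 3
Entering loop: for i in range(7):

After execution: total = 38
38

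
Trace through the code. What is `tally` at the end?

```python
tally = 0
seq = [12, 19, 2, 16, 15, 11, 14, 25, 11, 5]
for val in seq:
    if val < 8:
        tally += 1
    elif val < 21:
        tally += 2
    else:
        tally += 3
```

Let's trace through this code step by step.

Initialize: tally = 0
Initialize: seq = [12, 19, 2, 16, 15, 11, 14, 25, 11, 5]
Entering loop: for val in seq:

After execution: tally = 19
19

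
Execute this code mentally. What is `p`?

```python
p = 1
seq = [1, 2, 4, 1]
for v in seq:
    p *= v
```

Let's trace through this code step by step.

Initialize: p = 1
Initialize: seq = [1, 2, 4, 1]
Entering loop: for v in seq:

After execution: p = 8
8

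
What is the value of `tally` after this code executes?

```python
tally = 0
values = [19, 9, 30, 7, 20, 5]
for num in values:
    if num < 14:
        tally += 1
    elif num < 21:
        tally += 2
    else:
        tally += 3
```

Let's trace through this code step by step.

Initialize: tally = 0
Initialize: values = [19, 9, 30, 7, 20, 5]
Entering loop: for num in values:

After execution: tally = 10
10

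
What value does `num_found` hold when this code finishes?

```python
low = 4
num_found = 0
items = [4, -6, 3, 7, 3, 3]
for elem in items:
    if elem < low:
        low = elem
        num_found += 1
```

Let's trace through this code step by step.

Initialize: low = 4
Initialize: num_found = 0
Initialize: items = [4, -6, 3, 7, 3, 3]
Entering loop: for elem in items:

After execution: num_found = 1
1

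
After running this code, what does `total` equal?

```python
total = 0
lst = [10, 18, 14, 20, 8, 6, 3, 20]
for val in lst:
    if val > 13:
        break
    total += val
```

Let's trace through this code step by step.

Initialize: total = 0
Initialize: lst = [10, 18, 14, 20, 8, 6, 3, 20]
Entering loop: for val in lst:

After execution: total = 10
10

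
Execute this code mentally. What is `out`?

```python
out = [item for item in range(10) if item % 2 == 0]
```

Let's trace through this code step by step.

Initialize: out = [item for item in range(10) if item % 2 == 0]

After execution: out = [0, 2, 4, 6, 8]
[0, 2, 4, 6, 8]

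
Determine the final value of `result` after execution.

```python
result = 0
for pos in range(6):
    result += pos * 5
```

Let's trace through this code step by step.

Initialize: result = 0
Entering loop: for pos in range(6):

After execution: result = 75
75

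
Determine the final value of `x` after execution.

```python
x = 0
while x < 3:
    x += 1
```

Let's trace through this code step by step.

Initialize: x = 0
Entering loop: while x < 3:

After execution: x = 3
3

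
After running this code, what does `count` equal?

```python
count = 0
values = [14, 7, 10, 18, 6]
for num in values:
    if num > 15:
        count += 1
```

Let's trace through this code step by step.

Initialize: count = 0
Initialize: values = [14, 7, 10, 18, 6]
Entering loop: for num in values:

After execution: count = 1
1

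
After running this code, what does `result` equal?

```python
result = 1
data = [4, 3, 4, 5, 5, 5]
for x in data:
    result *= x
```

Let's trace through this code step by step.

Initialize: result = 1
Initialize: data = [4, 3, 4, 5, 5, 5]
Entering loop: for x in data:

After execution: result = 6000
6000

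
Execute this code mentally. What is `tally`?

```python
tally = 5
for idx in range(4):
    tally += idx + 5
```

Let's trace through this code step by step.

Initialize: tally = 5
Entering loop: for idx in range(4):

After execution: tally = 31
31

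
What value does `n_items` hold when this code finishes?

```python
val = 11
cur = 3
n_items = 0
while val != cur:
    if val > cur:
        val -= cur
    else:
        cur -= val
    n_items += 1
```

Let's trace through this code step by step.

Initialize: val = 11
Initialize: cur = 3
Initialize: n_items = 0
Entering loop: while val != cur:

After execution: n_items = 5
5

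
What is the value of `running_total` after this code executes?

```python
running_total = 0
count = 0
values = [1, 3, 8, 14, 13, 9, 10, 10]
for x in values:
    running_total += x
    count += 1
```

Let's trace through this code step by step.

Initialize: running_total = 0
Initialize: count = 0
Initialize: values = [1, 3, 8, 14, 13, 9, 10, 10]
Entering loop: for x in values:

After execution: running_total = 68
68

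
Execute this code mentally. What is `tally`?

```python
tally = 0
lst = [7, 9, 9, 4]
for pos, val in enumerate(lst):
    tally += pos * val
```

Let's trace through this code step by step.

Initialize: tally = 0
Initialize: lst = [7, 9, 9, 4]
Entering loop: for pos, val in enumerate(lst):

After execution: tally = 39
39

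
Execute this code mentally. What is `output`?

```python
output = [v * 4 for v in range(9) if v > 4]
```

Let's trace through this code step by step.

Initialize: output = [v * 4 for v in range(9) if v > 4]

After execution: output = [20, 24, 28, 32]
[20, 24, 28, 32]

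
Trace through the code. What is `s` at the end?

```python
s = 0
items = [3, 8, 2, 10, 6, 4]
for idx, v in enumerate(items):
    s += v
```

Let's trace through this code step by step.

Initialize: s = 0
Initialize: items = [3, 8, 2, 10, 6, 4]
Entering loop: for idx, v in enumerate(items):

After execution: s = 33
33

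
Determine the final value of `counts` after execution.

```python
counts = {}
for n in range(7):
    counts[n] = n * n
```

Let's trace through this code step by step.

Initialize: counts = {}
Entering loop: for n in range(7):

After execution: counts = {0: 0, 1: 1, 2: 4, 3: 9, 4: 16, 5: 25, 6: 36}
{0: 0, 1: 1, 2: 4, 3: 9, 4: 16, 5: 25, 6: 36}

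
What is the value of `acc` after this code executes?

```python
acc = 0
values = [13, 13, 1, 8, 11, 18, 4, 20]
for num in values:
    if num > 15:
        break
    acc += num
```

Let's trace through this code step by step.

Initialize: acc = 0
Initialize: values = [13, 13, 1, 8, 11, 18, 4, 20]
Entering loop: for num in values:

After execution: acc = 46
46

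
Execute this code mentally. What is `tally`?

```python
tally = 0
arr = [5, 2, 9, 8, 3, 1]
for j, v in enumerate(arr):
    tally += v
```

Let's trace through this code step by step.

Initialize: tally = 0
Initialize: arr = [5, 2, 9, 8, 3, 1]
Entering loop: for j, v in enumerate(arr):

After execution: tally = 28
28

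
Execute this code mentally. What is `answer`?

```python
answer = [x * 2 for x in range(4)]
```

Let's trace through this code step by step.

Initialize: answer = [x * 2 for x in range(4)]

After execution: answer = [0, 2, 4, 6]
[0, 2, 4, 6]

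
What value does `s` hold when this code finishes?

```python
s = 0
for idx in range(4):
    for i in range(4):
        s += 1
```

Let's trace through this code step by step.

Initialize: s = 0
Entering loop: for idx in range(4):

After execution: s = 16
16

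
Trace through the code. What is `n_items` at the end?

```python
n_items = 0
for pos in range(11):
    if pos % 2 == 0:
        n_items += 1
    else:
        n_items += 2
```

Let's trace through this code step by step.

Initialize: n_items = 0
Entering loop: for pos in range(11):

After execution: n_items = 16
16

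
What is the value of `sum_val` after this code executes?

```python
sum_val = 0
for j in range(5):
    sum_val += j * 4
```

Let's trace through this code step by step.

Initialize: sum_val = 0
Entering loop: for j in range(5):

After execution: sum_val = 40
40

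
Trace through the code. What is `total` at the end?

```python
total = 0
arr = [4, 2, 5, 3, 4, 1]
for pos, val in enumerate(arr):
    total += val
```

Let's trace through this code step by step.

Initialize: total = 0
Initialize: arr = [4, 2, 5, 3, 4, 1]
Entering loop: for pos, val in enumerate(arr):

After execution: total = 19
19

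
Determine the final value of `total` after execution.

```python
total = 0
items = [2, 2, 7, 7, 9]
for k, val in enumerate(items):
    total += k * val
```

Let's trace through this code step by step.

Initialize: total = 0
Initialize: items = [2, 2, 7, 7, 9]
Entering loop: for k, val in enumerate(items):

After execution: total = 73
73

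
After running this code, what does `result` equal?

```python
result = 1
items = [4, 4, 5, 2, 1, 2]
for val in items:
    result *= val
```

Let's trace through this code step by step.

Initialize: result = 1
Initialize: items = [4, 4, 5, 2, 1, 2]
Entering loop: for val in items:

After execution: result = 320
320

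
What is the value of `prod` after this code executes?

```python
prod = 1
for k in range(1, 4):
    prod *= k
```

Let's trace through this code step by step.

Initialize: prod = 1
Entering loop: for k in range(1, 4):

After execution: prod = 6
6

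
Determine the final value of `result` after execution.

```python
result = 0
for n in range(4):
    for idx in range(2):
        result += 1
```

Let's trace through this code step by step.

Initialize: result = 0
Entering loop: for n in range(4):

After execution: result = 8
8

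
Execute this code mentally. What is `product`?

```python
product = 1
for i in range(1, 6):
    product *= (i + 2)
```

Let's trace through this code step by step.

Initialize: product = 1
Entering loop: for i in range(1, 6):

After execution: product = 2520
2520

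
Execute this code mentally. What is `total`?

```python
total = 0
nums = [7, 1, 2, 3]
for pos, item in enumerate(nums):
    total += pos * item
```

Let's trace through this code step by step.

Initialize: total = 0
Initialize: nums = [7, 1, 2, 3]
Entering loop: for pos, item in enumerate(nums):

After execution: total = 14
14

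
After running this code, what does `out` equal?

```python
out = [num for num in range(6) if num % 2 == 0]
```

Let's trace through this code step by step.

Initialize: out = [num for num in range(6) if num % 2 == 0]

After execution: out = [0, 2, 4]
[0, 2, 4]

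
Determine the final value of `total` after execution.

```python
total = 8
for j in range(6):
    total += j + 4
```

Let's trace through this code step by step.

Initialize: total = 8
Entering loop: for j in range(6):

After execution: total = 47
47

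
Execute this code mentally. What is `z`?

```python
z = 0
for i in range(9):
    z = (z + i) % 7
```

Let's trace through this code step by step.

Initialize: z = 0
Entering loop: for i in range(9):

After execution: z = 1
1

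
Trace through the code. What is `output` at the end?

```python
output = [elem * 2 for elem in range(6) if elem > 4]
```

Let's trace through this code step by step.

Initialize: output = [elem * 2 for elem in range(6) if elem > 4]

After execution: output = [10]
[10]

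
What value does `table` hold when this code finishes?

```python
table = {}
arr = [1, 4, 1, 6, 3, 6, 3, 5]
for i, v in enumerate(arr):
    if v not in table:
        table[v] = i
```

Let's trace through this code step by step.

Initialize: table = {}
Initialize: arr = [1, 4, 1, 6, 3, 6, 3, 5]
Entering loop: for i, v in enumerate(arr):

After execution: table = {1: 0, 4: 1, 6: 3, 3: 4, 5: 7}
{1: 0, 4: 1, 6: 3, 3: 4, 5: 7}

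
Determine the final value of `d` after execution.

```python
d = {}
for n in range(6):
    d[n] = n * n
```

Let's trace through this code step by step.

Initialize: d = {}
Entering loop: for n in range(6):

After execution: d = {0: 0, 1: 1, 2: 4, 3: 9, 4: 16, 5: 25}
{0: 0, 1: 1, 2: 4, 3: 9, 4: 16, 5: 25}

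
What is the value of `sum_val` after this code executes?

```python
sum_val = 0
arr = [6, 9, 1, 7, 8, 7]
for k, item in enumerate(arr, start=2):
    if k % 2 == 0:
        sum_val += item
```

Let's trace through this code step by step.

Initialize: sum_val = 0
Initialize: arr = [6, 9, 1, 7, 8, 7]
Entering loop: for k, item in enumerate(arr, start=2):

After execution: sum_val = 15
15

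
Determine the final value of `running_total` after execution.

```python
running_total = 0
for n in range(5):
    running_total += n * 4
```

Let's trace through this code step by step.

Initialize: running_total = 0
Entering loop: for n in range(5):

After execution: running_total = 40
40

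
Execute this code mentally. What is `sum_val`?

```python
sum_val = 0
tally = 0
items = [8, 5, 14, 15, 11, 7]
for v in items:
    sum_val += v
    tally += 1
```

Let's trace through this code step by step.

Initialize: sum_val = 0
Initialize: tally = 0
Initialize: items = [8, 5, 14, 15, 11, 7]
Entering loop: for v in items:

After execution: sum_val = 60
60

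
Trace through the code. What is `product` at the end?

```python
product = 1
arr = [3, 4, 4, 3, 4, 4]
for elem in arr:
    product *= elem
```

Let's trace through this code step by step.

Initialize: product = 1
Initialize: arr = [3, 4, 4, 3, 4, 4]
Entering loop: for elem in arr:

After execution: product = 2304
2304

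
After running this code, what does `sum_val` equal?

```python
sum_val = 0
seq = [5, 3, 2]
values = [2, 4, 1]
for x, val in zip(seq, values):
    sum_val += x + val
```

Let's trace through this code step by step.

Initialize: sum_val = 0
Initialize: seq = [5, 3, 2]
Initialize: values = [2, 4, 1]
Entering loop: for x, val in zip(seq, values):

After execution: sum_val = 17
17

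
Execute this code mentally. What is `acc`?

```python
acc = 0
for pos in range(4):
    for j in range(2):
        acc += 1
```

Let's trace through this code step by step.

Initialize: acc = 0
Entering loop: for pos in range(4):

After execution: acc = 8
8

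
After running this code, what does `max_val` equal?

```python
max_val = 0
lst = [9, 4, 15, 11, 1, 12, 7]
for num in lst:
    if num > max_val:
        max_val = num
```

Let's trace through this code step by step.

Initialize: max_val = 0
Initialize: lst = [9, 4, 15, 11, 1, 12, 7]
Entering loop: for num in lst:

After execution: max_val = 15
15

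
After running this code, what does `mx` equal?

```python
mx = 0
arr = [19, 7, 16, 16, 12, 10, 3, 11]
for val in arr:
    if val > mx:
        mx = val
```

Let's trace through this code step by step.

Initialize: mx = 0
Initialize: arr = [19, 7, 16, 16, 12, 10, 3, 11]
Entering loop: for val in arr:

After execution: mx = 19
19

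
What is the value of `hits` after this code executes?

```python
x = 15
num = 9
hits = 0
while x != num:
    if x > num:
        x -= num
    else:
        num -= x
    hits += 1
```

Let's trace through this code step by step.

Initialize: x = 15
Initialize: num = 9
Initialize: hits = 0
Entering loop: while x != num:

After execution: hits = 3
3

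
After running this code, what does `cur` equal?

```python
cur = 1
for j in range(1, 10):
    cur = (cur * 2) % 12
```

Let's trace through this code step by step.

Initialize: cur = 1
Entering loop: for j in range(1, 10):

After execution: cur = 8
8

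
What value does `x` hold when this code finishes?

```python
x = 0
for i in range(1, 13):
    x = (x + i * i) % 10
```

Let's trace through this code step by step.

Initialize: x = 0
Entering loop: for i in range(1, 13):

After execution: x = 0
0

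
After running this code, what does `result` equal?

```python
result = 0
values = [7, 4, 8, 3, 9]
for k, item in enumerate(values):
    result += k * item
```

Let's trace through this code step by step.

Initialize: result = 0
Initialize: values = [7, 4, 8, 3, 9]
Entering loop: for k, item in enumerate(values):

After execution: result = 65
65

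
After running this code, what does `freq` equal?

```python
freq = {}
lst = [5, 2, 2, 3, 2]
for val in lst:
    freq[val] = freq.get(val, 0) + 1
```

Let's trace through this code step by step.

Initialize: freq = {}
Initialize: lst = [5, 2, 2, 3, 2]
Entering loop: for val in lst:

After execution: freq = {5: 1, 2: 3, 3: 1}
{5: 1, 2: 3, 3: 1}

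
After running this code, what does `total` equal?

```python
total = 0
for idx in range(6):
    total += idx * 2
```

Let's trace through this code step by step.

Initialize: total = 0
Entering loop: for idx in range(6):

After execution: total = 30
30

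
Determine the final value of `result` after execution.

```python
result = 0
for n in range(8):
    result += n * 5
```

Let's trace through this code step by step.

Initialize: result = 0
Entering loop: for n in range(8):

After execution: result = 140
140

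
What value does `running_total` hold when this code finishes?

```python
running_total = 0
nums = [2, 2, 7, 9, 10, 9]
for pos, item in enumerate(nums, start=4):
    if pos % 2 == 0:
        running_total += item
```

Let's trace through this code step by step.

Initialize: running_total = 0
Initialize: nums = [2, 2, 7, 9, 10, 9]
Entering loop: for pos, item in enumerate(nums, start=4):

After execution: running_total = 19
19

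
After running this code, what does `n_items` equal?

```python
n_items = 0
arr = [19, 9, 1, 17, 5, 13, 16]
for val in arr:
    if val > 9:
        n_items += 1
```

Let's trace through this code step by step.

Initialize: n_items = 0
Initialize: arr = [19, 9, 1, 17, 5, 13, 16]
Entering loop: for val in arr:

After execution: n_items = 4
4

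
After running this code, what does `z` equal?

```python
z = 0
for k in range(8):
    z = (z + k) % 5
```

Let's trace through this code step by step.

Initialize: z = 0
Entering loop: for k in range(8):

After execution: z = 3
3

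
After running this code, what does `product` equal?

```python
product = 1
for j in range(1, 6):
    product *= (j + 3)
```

Let's trace through this code step by step.

Initialize: product = 1
Entering loop: for j in range(1, 6):

After execution: product = 6720
6720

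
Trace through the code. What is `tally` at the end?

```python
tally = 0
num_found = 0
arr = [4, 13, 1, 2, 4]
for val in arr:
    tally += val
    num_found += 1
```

Let's trace through this code step by step.

Initialize: tally = 0
Initialize: num_found = 0
Initialize: arr = [4, 13, 1, 2, 4]
Entering loop: for val in arr:

After execution: tally = 24
24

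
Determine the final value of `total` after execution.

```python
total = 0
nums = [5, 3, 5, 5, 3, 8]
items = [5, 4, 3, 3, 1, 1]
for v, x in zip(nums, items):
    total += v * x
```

Let's trace through this code step by step.

Initialize: total = 0
Initialize: nums = [5, 3, 5, 5, 3, 8]
Initialize: items = [5, 4, 3, 3, 1, 1]
Entering loop: for v, x in zip(nums, items):

After execution: total = 78
78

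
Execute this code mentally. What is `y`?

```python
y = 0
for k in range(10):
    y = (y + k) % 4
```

Let's trace through this code step by step.

Initialize: y = 0
Entering loop: for k in range(10):

After execution: y = 1
1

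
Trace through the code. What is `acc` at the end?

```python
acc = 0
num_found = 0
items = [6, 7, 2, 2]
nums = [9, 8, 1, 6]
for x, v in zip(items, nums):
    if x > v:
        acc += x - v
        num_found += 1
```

Let's trace through this code step by step.

Initialize: acc = 0
Initialize: num_found = 0
Initialize: items = [6, 7, 2, 2]
Initialize: nums = [9, 8, 1, 6]
Entering loop: for x, v in zip(items, nums):

After execution: acc = 1
1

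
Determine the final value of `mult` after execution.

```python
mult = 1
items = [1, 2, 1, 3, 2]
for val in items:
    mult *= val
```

Let's trace through this code step by step.

Initialize: mult = 1
Initialize: items = [1, 2, 1, 3, 2]
Entering loop: for val in items:

After execution: mult = 12
12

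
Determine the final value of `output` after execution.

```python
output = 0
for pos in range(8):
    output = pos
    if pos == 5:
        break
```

Let's trace through this code step by step.

Initialize: output = 0
Entering loop: for pos in range(8):

After execution: output = 5
5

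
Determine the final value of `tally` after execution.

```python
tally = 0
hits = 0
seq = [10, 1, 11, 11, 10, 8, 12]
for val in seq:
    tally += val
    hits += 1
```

Let's trace through this code step by step.

Initialize: tally = 0
Initialize: hits = 0
Initialize: seq = [10, 1, 11, 11, 10, 8, 12]
Entering loop: for val in seq:

After execution: tally = 63
63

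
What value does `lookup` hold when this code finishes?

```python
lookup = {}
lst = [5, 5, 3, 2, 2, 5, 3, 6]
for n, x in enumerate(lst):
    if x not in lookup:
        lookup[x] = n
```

Let's trace through this code step by step.

Initialize: lookup = {}
Initialize: lst = [5, 5, 3, 2, 2, 5, 3, 6]
Entering loop: for n, x in enumerate(lst):

After execution: lookup = {5: 0, 3: 2, 2: 3, 6: 7}
{5: 0, 3: 2, 2: 3, 6: 7}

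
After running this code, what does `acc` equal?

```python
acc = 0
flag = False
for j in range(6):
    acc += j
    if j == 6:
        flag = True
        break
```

Let's trace through this code step by step.

Initialize: acc = 0
Initialize: flag = False
Entering loop: for j in range(6):

After execution: acc = 15
15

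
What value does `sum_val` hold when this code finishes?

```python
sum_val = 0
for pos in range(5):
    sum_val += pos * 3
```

Let's trace through this code step by step.

Initialize: sum_val = 0
Entering loop: for pos in range(5):

After execution: sum_val = 30
30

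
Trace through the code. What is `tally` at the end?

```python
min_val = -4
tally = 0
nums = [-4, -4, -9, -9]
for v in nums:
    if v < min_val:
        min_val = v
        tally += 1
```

Let's trace through this code step by step.

Initialize: min_val = -4
Initialize: tally = 0
Initialize: nums = [-4, -4, -9, -9]
Entering loop: for v in nums:

After execution: tally = 1
1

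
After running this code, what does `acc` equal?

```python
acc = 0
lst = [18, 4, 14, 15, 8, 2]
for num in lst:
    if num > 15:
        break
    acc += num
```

Let's trace through this code step by step.

Initialize: acc = 0
Initialize: lst = [18, 4, 14, 15, 8, 2]
Entering loop: for num in lst:

After execution: acc = 0
0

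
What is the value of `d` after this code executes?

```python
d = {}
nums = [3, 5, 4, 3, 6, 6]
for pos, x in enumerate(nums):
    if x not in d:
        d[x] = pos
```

Let's trace through this code step by step.

Initialize: d = {}
Initialize: nums = [3, 5, 4, 3, 6, 6]
Entering loop: for pos, x in enumerate(nums):

After execution: d = {3: 0, 5: 1, 4: 2, 6: 4}
{3: 0, 5: 1, 4: 2, 6: 4}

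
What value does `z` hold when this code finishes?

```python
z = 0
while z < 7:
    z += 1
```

Let's trace through this code step by step.

Initialize: z = 0
Entering loop: while z < 7:

After execution: z = 7
7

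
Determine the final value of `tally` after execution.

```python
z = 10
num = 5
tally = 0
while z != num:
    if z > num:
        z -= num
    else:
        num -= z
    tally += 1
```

Let's trace through this code step by step.

Initialize: z = 10
Initialize: num = 5
Initialize: tally = 0
Entering loop: while z != num:

After execution: tally = 1
1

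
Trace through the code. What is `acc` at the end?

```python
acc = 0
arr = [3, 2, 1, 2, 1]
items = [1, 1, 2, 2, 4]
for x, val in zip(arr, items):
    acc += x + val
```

Let's trace through this code step by step.

Initialize: acc = 0
Initialize: arr = [3, 2, 1, 2, 1]
Initialize: items = [1, 1, 2, 2, 4]
Entering loop: for x, val in zip(arr, items):

After execution: acc = 19
19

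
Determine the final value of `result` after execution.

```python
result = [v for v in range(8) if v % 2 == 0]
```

Let's trace through this code step by step.

Initialize: result = [v for v in range(8) if v % 2 == 0]

After execution: result = [0, 2, 4, 6]
[0, 2, 4, 6]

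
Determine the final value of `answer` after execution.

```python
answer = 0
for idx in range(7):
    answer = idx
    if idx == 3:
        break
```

Let's trace through this code step by step.

Initialize: answer = 0
Entering loop: for idx in range(7):

After execution: answer = 3
3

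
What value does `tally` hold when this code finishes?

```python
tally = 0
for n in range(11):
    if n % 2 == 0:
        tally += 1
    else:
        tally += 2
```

Let's trace through this code step by step.

Initialize: tally = 0
Entering loop: for n in range(11):

After execution: tally = 16
16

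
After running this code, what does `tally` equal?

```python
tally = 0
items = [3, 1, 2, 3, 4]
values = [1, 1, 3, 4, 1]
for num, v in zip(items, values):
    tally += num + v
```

Let's trace through this code step by step.

Initialize: tally = 0
Initialize: items = [3, 1, 2, 3, 4]
Initialize: values = [1, 1, 3, 4, 1]
Entering loop: for num, v in zip(items, values):

After execution: tally = 23
23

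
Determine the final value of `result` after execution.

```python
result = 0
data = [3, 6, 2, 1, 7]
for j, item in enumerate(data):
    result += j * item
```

Let's trace through this code step by step.

Initialize: result = 0
Initialize: data = [3, 6, 2, 1, 7]
Entering loop: for j, item in enumerate(data):

After execution: result = 41
41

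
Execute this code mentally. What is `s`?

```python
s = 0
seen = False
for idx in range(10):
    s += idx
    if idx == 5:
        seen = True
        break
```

Let's trace through this code step by step.

Initialize: s = 0
Initialize: seen = False
Entering loop: for idx in range(10):

After execution: s = 15
15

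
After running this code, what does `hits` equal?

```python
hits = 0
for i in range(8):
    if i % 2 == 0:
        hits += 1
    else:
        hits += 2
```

Let's trace through this code step by step.

Initialize: hits = 0
Entering loop: for i in range(8):

After execution: hits = 12
12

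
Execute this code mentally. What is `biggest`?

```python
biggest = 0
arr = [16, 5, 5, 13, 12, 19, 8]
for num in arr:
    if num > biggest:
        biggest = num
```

Let's trace through this code step by step.

Initialize: biggest = 0
Initialize: arr = [16, 5, 5, 13, 12, 19, 8]
Entering loop: for num in arr:

After execution: biggest = 19
19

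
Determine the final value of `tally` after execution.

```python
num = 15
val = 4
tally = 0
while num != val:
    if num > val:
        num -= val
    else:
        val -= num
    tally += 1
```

Let's trace through this code step by step.

Initialize: num = 15
Initialize: val = 4
Initialize: tally = 0
Entering loop: while num != val:

After execution: tally = 6
6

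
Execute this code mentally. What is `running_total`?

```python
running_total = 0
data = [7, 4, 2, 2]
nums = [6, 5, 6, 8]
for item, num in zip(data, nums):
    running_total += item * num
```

Let's trace through this code step by step.

Initialize: running_total = 0
Initialize: data = [7, 4, 2, 2]
Initialize: nums = [6, 5, 6, 8]
Entering loop: for item, num in zip(data, nums):

After execution: running_total = 90
90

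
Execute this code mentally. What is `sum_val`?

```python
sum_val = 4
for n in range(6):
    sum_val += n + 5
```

Let's trace through this code step by step.

Initialize: sum_val = 4
Entering loop: for n in range(6):

After execution: sum_val = 49
49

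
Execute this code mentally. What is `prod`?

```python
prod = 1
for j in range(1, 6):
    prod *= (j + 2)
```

Let's trace through this code step by step.

Initialize: prod = 1
Entering loop: for j in range(1, 6):

After execution: prod = 2520
2520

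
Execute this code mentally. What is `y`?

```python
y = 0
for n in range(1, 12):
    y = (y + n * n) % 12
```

Let's trace through this code step by step.

Initialize: y = 0
Entering loop: for n in range(1, 12):

After execution: y = 2
2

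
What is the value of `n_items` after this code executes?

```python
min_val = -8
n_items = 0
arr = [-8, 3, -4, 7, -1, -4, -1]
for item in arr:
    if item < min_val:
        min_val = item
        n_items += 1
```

Let's trace through this code step by step.

Initialize: min_val = -8
Initialize: n_items = 0
Initialize: arr = [-8, 3, -4, 7, -1, -4, -1]
Entering loop: for item in arr:

After execution: n_items = 0
0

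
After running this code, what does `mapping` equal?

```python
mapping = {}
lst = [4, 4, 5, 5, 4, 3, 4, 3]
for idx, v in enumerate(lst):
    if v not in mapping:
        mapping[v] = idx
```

Let's trace through this code step by step.

Initialize: mapping = {}
Initialize: lst = [4, 4, 5, 5, 4, 3, 4, 3]
Entering loop: for idx, v in enumerate(lst):

After execution: mapping = {4: 0, 5: 2, 3: 5}
{4: 0, 5: 2, 3: 5}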